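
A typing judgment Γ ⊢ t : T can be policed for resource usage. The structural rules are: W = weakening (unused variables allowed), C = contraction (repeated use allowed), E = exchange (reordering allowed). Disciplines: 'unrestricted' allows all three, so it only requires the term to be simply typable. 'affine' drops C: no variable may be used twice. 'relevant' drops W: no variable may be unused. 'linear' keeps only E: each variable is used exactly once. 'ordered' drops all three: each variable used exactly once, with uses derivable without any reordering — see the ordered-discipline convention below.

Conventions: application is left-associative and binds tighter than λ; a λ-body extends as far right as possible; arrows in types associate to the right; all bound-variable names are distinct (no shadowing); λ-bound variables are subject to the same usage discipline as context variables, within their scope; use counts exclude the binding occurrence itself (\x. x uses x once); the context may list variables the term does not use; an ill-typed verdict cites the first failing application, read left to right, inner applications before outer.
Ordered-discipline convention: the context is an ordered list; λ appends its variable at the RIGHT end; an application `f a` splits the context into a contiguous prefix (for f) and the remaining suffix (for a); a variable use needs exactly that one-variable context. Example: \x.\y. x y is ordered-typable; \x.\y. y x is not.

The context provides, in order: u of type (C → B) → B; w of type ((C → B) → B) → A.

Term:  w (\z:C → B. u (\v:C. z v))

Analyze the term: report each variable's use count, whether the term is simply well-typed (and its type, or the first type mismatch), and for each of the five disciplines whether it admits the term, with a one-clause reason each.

variable uses: u=1, w=1, z (bound)=1, v (bound)=1
left-to-right use order: w, u, z, v
typing: ✓ — A
ordered: ✗ — no ordered split (uses run w, u, z, v)
linear: ✓ — u, w, z, v: one use apiece
affine: ✓ — no duplicate uses among u, w, z, v
relevant: ✓ — every one of u, w, z, v appears
unrestricted: ✓ — well-typed at A; no restrictions here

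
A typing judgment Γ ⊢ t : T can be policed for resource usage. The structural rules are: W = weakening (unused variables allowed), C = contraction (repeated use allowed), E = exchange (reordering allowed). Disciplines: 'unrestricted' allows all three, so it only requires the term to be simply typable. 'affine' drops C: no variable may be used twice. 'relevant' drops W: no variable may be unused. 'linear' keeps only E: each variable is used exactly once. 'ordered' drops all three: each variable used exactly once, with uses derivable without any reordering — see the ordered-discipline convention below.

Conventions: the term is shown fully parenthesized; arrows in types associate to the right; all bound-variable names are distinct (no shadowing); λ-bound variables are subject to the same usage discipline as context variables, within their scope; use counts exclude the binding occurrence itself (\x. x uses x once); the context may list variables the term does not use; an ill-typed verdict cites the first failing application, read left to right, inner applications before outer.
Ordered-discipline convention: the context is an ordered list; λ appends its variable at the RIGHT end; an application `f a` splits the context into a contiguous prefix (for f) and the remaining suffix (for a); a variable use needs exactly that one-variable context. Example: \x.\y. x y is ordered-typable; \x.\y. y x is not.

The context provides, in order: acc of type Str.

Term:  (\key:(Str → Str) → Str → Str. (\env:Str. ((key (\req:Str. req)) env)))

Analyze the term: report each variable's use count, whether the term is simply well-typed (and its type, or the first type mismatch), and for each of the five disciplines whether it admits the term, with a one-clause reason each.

variable uses: acc: 0×, key (λ-bound): 1×, env (λ-bound): 1×, req (λ-bound): 1×
uses in reading order: key, req, env
typing: the term checks, with type ((Str → Str) → Str → Str) → Str → Str
ordered: ✗, acc left unused
linear: ✗, acc left unused
affine: ✓, no duplicate uses among acc, key, env, req
relevant: ✗, acc left unused
unrestricted: ✓, type-checks (((Str → Str) → Str → Str) → Str → Str) and nothing is barred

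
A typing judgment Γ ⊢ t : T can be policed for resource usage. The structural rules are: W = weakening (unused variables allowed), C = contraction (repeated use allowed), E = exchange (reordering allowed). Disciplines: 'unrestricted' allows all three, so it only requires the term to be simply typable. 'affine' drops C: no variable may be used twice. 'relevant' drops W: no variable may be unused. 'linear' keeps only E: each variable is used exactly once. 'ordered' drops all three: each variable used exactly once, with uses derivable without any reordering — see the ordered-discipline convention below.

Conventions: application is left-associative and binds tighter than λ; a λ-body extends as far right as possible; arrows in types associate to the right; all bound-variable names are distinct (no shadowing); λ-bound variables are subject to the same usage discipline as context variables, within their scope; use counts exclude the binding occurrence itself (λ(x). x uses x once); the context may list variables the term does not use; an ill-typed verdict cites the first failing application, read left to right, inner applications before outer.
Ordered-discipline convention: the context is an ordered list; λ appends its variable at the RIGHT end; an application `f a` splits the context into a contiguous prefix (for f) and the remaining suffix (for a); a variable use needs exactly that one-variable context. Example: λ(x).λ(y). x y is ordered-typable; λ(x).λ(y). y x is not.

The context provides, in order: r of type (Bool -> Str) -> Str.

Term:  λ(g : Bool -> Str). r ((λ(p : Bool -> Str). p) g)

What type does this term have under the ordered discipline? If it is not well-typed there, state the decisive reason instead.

term : (Bool -> Str) -> Str
variable uses: r: 1×; g (λ-bound): 1×; p (λ-bound): 1×
use order (left to right): r, p, g
typing: well-typed at (Bool -> Str) -> Str
summary: ordered ✓, linear ✓, affine ✓, relevant ✓, unrestricted ✓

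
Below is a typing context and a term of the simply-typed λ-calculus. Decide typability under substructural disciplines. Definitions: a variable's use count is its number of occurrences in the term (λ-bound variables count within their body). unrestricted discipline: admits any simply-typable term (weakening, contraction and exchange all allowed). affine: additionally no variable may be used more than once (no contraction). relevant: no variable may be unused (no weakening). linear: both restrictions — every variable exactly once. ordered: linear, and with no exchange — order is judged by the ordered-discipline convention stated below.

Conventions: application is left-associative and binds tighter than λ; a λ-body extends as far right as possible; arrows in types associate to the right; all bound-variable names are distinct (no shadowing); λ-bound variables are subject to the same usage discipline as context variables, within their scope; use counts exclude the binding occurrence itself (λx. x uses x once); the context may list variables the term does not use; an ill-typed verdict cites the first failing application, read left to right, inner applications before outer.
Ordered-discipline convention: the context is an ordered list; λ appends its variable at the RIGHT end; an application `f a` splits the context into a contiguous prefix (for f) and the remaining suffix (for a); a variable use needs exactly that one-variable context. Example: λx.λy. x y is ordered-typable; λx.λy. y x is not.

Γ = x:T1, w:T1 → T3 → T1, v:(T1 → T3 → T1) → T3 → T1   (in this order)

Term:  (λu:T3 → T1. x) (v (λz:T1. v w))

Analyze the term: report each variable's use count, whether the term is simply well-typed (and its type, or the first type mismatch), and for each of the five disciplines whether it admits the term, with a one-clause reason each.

usage: x: 1, w: 1, v: 2, u [bound]: 0, z [bound]: 0
use order (left to right): x, v, v, w
typing: well-typed — term : T1
ordered: ✗, uses contraction: v ×2; u, z never used (weakening)
linear: ✗, uses contraction: v ×2; u, z never used (weakening)
affine: ✗, uses contraction: v ×2
relevant: ✗, u, z never used (weakening)
unrestricted: ✓, well-typed at T1; no restrictions here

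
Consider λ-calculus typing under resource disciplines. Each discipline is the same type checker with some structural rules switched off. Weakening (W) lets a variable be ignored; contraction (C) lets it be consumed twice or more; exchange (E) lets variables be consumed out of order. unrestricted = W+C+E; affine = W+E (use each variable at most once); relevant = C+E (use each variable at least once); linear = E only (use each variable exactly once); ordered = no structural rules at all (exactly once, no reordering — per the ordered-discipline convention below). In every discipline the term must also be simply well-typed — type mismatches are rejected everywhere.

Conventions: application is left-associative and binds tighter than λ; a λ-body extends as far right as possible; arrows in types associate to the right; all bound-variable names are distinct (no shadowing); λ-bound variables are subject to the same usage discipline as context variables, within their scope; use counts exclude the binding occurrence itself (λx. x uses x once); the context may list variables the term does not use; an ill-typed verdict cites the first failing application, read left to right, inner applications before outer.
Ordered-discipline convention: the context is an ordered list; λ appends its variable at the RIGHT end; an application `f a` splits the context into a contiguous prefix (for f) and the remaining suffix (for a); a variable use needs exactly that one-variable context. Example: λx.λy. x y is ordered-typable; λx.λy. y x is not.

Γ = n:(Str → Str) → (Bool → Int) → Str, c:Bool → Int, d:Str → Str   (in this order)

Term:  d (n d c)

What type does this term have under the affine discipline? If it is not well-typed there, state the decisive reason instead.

not well-typed under affine — d ×2 used more than once (contraction)
variable uses: n=1; c=1; d=2
use order (left to right): d, n, d, c
typing: ✓ — Str
per-discipline verdicts: ordered ✗ | linear ✗ | affine ✗ | relevant ✓ | unrestricted ✓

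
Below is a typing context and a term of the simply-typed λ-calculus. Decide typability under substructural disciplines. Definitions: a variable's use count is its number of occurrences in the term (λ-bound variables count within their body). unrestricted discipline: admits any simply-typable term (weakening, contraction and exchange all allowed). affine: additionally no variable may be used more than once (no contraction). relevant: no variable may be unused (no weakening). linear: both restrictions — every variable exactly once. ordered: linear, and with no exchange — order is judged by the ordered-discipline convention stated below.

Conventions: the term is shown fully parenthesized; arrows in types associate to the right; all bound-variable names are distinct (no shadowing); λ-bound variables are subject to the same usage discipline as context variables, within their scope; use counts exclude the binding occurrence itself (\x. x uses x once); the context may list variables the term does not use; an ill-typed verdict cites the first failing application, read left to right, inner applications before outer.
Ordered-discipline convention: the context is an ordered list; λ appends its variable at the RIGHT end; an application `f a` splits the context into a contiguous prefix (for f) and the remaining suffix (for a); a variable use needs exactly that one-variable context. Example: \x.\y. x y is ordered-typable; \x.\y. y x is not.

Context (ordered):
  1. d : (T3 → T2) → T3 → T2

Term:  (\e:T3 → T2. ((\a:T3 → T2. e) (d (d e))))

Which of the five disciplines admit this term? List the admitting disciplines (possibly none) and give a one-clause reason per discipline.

admitted by: unrestricted
usage: d: 2×, e (bound): 2×, a (bound): 0×
left-to-right use order: e, d, d, e
typing: the term checks, with type (T3 → T2) → T3 → T2
ordered: ✗, d ×2, e ×2 used more than once (contraction); unused: a — weakening required
linear: ✗, d ×2, e ×2 used more than once (contraction); unused: a — weakening required
affine: ✗, d ×2, e ×2 used more than once (contraction)
relevant: ✗, unused: a — weakening required
unrestricted: ✓, type-checks ((T3 → T2) → T3 → T2) and nothing is barred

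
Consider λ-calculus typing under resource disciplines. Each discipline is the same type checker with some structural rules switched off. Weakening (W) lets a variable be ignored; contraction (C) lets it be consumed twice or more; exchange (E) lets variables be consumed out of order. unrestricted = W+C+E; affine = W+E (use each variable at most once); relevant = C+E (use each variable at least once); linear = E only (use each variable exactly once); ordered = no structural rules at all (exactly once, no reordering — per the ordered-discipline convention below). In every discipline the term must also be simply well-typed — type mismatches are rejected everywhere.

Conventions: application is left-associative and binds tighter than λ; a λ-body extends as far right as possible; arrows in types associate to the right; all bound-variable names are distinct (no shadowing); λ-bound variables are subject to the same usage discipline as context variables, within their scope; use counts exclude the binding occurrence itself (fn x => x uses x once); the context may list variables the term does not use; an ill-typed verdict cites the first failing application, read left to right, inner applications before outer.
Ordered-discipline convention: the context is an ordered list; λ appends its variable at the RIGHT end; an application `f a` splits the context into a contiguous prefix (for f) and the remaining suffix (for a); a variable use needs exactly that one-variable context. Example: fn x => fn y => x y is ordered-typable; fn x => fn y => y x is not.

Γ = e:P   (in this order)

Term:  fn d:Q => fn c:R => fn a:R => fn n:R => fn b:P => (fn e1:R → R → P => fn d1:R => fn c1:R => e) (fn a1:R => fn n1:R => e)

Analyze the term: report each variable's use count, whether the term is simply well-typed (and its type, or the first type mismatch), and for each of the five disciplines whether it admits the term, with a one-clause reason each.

counts: e: 2; d (bound): 0; c (bound): 0; a (bound): 0; n (bound): 0; b (bound): 0; e1 (bound): 0; d1 (bound): 0; c1 (bound): 0; a1 (bound): 0; n1 (bound): 0
uses in reading order: e, e
typing: well-typed at Q → R → R → R → P → R → R → P
ordered: ✗ — needs contraction — e ×2; needs weakening: d, c, a, n, b, e1, d1, c1, a1, n1 unused
linear: ✗ — needs contraction — e ×2; needs weakening: d, c, a, n, b, e1, d1, c1, a1, n1 unused
affine: ✗ — needs contraction — e ×2
relevant: ✗ — needs weakening: d, c, a, n, b, e1, d1, c1, a1, n1 unused
unrestricted: ✓ — well-typed at Q → R → R → R → P → R → R → P; no restrictions here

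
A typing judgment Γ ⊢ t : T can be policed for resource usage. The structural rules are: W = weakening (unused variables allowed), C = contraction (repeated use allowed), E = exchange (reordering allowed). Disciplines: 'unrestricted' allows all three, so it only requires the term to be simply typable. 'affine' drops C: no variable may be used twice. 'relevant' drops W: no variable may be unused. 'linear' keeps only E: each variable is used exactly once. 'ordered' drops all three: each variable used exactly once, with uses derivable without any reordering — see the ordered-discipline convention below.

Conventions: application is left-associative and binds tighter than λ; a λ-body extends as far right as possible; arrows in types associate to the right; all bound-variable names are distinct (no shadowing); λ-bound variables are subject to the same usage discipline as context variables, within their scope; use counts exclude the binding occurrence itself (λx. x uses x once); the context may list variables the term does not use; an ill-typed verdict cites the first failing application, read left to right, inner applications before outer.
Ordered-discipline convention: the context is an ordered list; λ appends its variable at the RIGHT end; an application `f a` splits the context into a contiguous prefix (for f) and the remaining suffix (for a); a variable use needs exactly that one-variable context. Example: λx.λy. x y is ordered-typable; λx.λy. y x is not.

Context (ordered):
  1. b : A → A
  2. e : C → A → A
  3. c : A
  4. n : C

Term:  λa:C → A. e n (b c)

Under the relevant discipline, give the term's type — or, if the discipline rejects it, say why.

not well-typed under relevant — a never used (weakening)
usage: b=1; e=1; c=1; n=1; a (λ-bound)=0
uses in reading order: e, n, b, c
typing: well-typed — term : (C → A) → A
all disciplines: ordered ✗ · linear ✗ · affine ✓ · relevant ✗ · unrestricted ✓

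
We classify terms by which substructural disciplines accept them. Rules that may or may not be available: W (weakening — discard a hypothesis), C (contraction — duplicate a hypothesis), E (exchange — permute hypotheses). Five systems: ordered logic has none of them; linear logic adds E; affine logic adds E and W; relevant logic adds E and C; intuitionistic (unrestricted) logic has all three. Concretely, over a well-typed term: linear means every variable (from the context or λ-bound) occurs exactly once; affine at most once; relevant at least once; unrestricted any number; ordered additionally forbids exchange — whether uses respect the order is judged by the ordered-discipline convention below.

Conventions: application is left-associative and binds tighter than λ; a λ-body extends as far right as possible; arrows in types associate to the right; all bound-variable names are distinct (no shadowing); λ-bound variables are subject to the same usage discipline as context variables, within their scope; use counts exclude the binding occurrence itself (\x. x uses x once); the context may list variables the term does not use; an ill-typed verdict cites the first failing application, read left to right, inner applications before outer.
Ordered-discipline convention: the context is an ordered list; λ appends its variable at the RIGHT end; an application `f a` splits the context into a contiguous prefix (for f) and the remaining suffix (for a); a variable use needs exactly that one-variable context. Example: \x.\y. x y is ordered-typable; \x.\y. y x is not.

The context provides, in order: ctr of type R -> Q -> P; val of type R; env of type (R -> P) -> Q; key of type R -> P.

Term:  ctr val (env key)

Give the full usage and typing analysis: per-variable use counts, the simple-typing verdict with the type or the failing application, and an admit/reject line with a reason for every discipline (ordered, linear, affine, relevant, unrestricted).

use counts: ctr: 1, val: 1, env: 1, key: 1
left-to-right use order: ctr, val, env, key
typing: ✓ — P
ordered: ✓, one use each (ctr, val, env, key); ordered split holds
linear: ✓, ctr, val, env, key: one use apiece
affine: ✓, none of ctr, val, env, key used more than once
relevant: ✓, at least one use each (ctr, val, env, key)
unrestricted: ✓, well-typed at P; no restrictions here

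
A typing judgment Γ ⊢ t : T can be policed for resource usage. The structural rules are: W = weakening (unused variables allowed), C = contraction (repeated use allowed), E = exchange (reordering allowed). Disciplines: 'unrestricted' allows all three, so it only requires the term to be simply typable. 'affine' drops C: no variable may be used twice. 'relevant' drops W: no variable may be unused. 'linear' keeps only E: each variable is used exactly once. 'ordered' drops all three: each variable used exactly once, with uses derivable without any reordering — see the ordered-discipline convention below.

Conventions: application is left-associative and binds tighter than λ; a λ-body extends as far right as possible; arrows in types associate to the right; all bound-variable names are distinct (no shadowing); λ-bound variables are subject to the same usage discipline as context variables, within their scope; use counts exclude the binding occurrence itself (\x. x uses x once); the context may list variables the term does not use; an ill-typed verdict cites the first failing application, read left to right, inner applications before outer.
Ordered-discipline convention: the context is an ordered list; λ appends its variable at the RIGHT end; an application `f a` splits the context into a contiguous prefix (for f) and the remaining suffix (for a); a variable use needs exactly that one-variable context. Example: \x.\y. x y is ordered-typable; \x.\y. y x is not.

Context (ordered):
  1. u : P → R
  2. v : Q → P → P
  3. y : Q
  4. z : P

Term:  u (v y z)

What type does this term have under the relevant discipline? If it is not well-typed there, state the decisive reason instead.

term : R
use counts: u ×1; v ×1; y ×1; z ×1
order of uses: u, v, y, z
typing: ✓ — R
across the five disciplines: ordered ✓ · linear ✓ · affine ✓ · relevant ✓ · unrestricted ✓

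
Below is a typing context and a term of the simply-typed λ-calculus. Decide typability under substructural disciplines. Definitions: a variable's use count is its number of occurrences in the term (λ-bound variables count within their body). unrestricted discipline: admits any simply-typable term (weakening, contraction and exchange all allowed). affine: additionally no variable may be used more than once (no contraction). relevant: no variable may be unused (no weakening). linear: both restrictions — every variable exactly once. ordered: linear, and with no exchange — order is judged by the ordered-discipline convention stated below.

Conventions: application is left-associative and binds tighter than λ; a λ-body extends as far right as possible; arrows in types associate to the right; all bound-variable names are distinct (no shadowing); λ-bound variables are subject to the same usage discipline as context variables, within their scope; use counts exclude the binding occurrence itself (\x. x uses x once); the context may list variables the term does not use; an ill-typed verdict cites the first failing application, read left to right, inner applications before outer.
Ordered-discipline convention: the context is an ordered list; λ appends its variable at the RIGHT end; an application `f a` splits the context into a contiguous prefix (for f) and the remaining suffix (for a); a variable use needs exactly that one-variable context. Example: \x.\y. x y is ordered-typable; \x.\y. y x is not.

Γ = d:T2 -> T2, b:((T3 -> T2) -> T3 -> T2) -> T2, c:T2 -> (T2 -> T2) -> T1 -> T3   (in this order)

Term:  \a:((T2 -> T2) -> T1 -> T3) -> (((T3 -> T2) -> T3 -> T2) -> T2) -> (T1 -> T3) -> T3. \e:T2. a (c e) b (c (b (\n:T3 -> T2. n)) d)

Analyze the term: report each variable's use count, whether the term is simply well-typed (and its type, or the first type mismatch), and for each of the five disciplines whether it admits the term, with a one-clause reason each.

usage: d: 1×; b: 2×; c: 2×; a [bound]: 1×; e [bound]: 1×; n [bound]: 1×
uses in reading order: a, c, e, b, c, b, n, d
typing: well-typed — term : (((T2 -> T2) -> T1 -> T3) -> (((T3 -> T2) -> T3 -> T2) -> T2) -> (T1 -> T3) -> T3) -> T2 -> T3
ordered: ✗ — needs contraction — b ×2, c ×2
linear: ✗ — needs contraction — b ×2, c ×2
affine: ✗ — needs contraction — b ×2, c ×2
relevant: ✓ — every one of d, b, c, a, e, n appears
unrestricted: ✓ — simply typable at (((T2 -> T2) -> T1 -> T3) -> (((T3 -> T2) -> T3 -> T2) -> T2) -> (T1 -> T3) -> T3) -> T2 -> T3; W, C, E all held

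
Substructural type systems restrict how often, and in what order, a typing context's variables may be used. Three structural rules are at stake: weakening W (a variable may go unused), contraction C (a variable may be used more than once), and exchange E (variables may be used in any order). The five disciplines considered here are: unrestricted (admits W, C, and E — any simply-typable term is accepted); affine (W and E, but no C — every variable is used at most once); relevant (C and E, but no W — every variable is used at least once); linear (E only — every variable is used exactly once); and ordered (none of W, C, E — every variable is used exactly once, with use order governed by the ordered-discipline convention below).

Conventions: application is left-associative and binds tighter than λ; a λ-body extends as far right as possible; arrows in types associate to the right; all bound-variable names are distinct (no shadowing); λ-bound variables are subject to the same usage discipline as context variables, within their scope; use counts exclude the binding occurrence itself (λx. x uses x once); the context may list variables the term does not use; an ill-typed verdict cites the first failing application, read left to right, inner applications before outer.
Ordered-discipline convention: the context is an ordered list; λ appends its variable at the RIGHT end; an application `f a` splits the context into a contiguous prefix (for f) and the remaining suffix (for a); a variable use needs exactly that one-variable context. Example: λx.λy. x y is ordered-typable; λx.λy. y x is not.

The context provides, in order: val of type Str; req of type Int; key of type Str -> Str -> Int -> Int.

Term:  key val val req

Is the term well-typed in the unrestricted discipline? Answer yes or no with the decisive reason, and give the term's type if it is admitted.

yes — simply typable at Int; W, C, E all held; term : Int
use counts: val=2, req=1, key=1
left-to-right use order: key, val, val, req
typing: well-typed at Int
per-discipline verdicts: ordered ✗, linear ✗, affine ✗, relevant ✓, unrestricted ✓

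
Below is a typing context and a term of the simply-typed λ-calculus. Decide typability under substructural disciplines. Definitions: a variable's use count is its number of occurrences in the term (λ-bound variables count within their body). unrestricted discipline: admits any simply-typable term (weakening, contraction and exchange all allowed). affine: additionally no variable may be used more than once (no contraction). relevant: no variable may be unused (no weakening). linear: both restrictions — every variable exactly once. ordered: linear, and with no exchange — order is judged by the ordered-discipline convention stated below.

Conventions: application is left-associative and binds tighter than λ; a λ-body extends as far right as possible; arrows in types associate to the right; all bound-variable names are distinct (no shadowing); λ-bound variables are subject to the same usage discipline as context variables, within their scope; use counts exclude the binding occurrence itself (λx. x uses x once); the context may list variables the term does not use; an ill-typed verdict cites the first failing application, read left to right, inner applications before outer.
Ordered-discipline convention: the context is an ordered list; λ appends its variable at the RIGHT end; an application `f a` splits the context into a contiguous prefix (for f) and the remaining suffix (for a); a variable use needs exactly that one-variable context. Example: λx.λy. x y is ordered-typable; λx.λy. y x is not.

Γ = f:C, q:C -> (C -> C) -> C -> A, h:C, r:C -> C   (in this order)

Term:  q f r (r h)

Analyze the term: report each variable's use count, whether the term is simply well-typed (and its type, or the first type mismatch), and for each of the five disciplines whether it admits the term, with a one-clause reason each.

usage: f ×1; q ×1; h ×1; r ×2
uses in reading order: q, f, r, r, h
typing: well-typed — term : A
ordered: ✗, repeated use of r ×2
linear: ✗, repeated use of r ×2
affine: ✗, repeated use of r ×2
relevant: ✓, none of f, q, h, r goes unused
unrestricted: ✓, type-checks (A) and nothing is barred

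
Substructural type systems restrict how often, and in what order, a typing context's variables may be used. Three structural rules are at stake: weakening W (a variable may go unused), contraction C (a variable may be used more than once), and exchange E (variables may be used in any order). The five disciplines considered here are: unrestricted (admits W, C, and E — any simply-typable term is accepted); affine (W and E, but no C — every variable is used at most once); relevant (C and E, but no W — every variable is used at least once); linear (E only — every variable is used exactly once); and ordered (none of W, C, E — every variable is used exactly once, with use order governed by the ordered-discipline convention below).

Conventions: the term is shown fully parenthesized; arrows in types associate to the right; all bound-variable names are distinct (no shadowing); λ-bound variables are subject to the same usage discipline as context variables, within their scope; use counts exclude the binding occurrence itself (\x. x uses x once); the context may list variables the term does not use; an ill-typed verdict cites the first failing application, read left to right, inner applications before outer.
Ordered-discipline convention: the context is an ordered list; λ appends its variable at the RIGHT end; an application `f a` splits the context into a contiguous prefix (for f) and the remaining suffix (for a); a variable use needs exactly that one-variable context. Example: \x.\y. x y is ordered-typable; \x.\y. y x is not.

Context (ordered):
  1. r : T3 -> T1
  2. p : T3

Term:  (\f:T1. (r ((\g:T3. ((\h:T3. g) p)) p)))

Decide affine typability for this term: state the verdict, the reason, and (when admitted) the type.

no — needs contraction — p ×2
use counts: r ×1, p ×2, f (bound) ×0, g (bound) ×1, h (bound) ×0
order of uses: r, g, p, p
typing: well-typed at T1 -> T1
per-discipline verdicts: ordered ✗, linear ✗, affine ✗, relevant ✗, unrestricted ✓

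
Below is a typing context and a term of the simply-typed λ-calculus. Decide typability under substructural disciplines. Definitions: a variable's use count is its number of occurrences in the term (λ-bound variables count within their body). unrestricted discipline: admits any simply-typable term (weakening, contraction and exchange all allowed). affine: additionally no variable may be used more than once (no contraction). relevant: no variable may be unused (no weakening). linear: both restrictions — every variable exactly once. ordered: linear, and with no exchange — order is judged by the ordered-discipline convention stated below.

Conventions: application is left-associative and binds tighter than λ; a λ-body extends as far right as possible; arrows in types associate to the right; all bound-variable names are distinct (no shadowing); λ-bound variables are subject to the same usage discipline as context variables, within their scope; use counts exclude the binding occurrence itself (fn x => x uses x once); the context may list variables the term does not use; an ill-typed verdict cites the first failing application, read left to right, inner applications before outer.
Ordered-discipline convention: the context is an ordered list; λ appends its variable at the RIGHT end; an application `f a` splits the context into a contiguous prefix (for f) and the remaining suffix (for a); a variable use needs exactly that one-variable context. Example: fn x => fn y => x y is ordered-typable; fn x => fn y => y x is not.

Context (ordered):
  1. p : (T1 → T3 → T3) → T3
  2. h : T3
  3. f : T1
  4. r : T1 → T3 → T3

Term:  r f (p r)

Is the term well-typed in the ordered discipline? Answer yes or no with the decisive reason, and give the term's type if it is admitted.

no — uses contraction: r ×2; h never used (weakening)
counts: p: 1; h: 0; f: 1; r: 2
order of uses: r, f, p, r
typing: well-typed — term : T3
all disciplines: ordered ✗; linear ✗; affine ✗; relevant ✗; unrestricted ✓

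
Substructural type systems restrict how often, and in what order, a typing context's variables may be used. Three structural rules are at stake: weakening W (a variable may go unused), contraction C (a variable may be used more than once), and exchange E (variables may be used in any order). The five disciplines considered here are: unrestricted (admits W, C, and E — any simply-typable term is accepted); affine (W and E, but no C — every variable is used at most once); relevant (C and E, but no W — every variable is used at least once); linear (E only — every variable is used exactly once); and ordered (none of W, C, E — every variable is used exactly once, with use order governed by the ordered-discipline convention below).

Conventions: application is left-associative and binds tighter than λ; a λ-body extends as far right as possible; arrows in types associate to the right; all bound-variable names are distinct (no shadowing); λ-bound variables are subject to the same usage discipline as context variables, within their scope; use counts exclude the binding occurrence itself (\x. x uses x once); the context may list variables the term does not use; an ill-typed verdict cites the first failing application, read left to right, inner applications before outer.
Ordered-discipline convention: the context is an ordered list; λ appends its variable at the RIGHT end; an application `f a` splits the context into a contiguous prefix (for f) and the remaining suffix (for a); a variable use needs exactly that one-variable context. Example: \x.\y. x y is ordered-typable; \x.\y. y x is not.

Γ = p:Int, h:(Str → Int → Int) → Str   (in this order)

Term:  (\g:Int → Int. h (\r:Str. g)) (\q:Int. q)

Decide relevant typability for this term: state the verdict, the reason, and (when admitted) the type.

no — needs weakening: p, r unused
variable uses: p ×0, h ×1, g (λ-bound) ×1, r (λ-bound) ×0, q (λ-bound) ×1
order of uses: h, g, q
typing: the term checks, with type Str
summary: ordered ✗ · linear ✗ · affine ✓ · relevant ✗ · unrestricted ✓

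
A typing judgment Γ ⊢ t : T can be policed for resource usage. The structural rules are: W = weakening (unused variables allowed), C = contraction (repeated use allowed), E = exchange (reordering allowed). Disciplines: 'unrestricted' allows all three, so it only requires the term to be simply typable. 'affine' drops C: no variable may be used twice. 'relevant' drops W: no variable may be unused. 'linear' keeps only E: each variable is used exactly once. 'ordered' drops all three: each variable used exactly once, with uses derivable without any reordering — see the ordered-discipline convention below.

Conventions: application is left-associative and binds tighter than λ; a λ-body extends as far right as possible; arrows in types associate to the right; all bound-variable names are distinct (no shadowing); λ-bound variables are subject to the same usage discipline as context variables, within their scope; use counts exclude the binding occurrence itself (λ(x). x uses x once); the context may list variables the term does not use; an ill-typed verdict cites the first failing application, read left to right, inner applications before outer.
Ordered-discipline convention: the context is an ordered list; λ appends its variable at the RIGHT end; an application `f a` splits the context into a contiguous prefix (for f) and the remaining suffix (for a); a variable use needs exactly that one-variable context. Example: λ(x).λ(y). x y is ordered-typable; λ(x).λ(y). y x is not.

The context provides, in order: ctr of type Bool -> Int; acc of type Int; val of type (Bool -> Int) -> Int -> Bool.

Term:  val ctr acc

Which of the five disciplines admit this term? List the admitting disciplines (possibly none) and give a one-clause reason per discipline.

admitted by: linear, affine, relevant, unrestricted
usage: ctr: 1×; acc: 1×; val: 1×
left-to-right use order: val, ctr, acc
typing: well-typed at Bool
ordered ✗ (no contiguous prefix/suffix split fits val, ctr, acc)
linear ✓ (ctr, acc, val: one use apiece)
affine ✓ (no duplicate uses among ctr, acc, val)
relevant ✓ (at least one use each (ctr, acc, val))
unrestricted ✓ (type-checks (Bool) and nothing is barred)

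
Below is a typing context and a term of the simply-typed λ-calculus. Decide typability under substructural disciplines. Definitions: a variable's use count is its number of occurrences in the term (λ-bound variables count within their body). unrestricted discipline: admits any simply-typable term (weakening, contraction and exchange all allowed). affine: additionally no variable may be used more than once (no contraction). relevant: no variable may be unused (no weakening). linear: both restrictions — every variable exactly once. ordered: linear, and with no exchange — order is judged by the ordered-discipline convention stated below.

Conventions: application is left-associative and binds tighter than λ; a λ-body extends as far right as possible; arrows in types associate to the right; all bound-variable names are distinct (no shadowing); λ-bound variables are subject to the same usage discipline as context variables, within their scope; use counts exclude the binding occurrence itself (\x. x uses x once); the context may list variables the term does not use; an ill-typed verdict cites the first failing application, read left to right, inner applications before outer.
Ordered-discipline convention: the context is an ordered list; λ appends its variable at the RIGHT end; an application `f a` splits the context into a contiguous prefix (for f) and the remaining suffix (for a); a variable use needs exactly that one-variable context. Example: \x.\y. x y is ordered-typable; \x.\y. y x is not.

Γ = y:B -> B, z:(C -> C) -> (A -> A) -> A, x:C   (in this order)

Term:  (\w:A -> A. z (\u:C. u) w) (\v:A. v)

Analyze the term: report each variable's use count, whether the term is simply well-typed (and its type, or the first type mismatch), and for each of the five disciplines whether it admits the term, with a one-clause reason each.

counts: y: 0, z: 1, x: 0, w (λ-bound): 1, u (λ-bound): 1, v (λ-bound): 1
order of uses: z, u, w, v
typing: ✓ — A
ordered: ✗ — unused: y, x — weakening required
linear: ✗ — unused: y, x — weakening required
affine: ✓ — none of y, z, x, w, u, v used more than once
relevant: ✗ — unused: y, x — weakening required
unrestricted: ✓ — type-checks (A) and nothing is barred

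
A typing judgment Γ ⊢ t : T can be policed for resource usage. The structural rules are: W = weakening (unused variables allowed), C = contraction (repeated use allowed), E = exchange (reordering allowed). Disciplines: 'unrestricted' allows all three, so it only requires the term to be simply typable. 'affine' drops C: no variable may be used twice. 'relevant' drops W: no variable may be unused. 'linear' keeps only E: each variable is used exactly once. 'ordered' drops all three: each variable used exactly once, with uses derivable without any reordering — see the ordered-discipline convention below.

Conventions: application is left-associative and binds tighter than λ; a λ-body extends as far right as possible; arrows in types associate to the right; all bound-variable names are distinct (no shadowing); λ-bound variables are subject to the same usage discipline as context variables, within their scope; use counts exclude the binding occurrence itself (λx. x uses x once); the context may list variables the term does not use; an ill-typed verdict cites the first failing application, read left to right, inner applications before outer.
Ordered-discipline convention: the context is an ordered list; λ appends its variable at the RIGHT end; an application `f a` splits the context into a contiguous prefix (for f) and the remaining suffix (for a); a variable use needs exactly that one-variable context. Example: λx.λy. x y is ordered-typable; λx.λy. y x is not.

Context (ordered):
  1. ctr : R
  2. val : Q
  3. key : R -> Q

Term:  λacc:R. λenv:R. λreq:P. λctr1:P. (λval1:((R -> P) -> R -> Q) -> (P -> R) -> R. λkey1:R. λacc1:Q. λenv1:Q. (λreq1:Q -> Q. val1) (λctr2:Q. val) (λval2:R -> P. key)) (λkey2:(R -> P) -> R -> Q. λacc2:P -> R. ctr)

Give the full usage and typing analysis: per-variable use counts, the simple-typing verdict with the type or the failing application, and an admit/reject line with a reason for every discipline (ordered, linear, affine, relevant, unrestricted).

counts: ctr ×1; val ×1; key ×1; acc (bound) ×0; env (bound) ×0; req (bound) ×0; ctr1 (bound) ×0; val1 (bound) ×1; key1 (bound) ×0; acc1 (bound) ×0; env1 (bound) ×0; req1 (bound) ×0; ctr2 (bound) ×0; val2 (bound) ×0; key2 (bound) ×0; acc2 (bound) ×0
order of uses: val1, val, key, ctr
typing: the term checks, with type R -> R -> P -> P -> R -> Q -> Q -> (P -> R) -> R
ordered: ✗, acc, env, req, ctr1, key1, acc1, env1, req1, ctr2, val2, key2, acc2 left unused
linear: ✗, acc, env, req, ctr1, key1, acc1, env1, req1, ctr2, val2, key2, acc2 left unused
affine: ✓, no duplicate uses among ctr, val, key, acc, env, req, ctr1, val1, key1, acc1, env1, req1, ctr2, val2, key2, acc2
relevant: ✗, acc, env, req, ctr1, key1, acc1, env1, req1, ctr2, val2, key2, acc2 left unused
unrestricted: ✓, well-typed at R -> R -> P -> P -> R -> Q -> Q -> (P -> R) -> R; no restrictions here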